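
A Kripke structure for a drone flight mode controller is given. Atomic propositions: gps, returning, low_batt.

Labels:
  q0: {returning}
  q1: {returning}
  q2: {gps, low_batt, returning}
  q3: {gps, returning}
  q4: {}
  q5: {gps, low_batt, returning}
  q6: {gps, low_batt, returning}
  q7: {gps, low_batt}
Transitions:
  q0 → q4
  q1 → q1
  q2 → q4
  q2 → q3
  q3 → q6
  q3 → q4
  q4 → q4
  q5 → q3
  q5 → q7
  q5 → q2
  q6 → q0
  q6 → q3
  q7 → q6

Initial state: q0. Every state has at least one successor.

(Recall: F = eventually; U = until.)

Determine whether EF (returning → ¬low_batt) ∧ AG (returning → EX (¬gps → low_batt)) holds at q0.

Violated

States satisfying returning → ¬low_batt: {q0, q1, q3, q4, q7}.
States satisfying EF (returning → ¬low_batt): {q0, q1, q2, q3, q4, q5, q6, q7}.
States satisfying returning → EX (¬gps → low_batt): {q2, q3, q4, q5, q6, q7}.
States satisfying AG (returning → EX (¬gps → low_batt)): {q4}.
States satisfying EF (returning → ¬low_batt) ∧ AG (returning → EX (¬gps → low_batt)): {q4}.
q0 ∉ Sat(EF (returning → ¬low_batt) ∧ AG (returning → EX (¬gps → low_batt))).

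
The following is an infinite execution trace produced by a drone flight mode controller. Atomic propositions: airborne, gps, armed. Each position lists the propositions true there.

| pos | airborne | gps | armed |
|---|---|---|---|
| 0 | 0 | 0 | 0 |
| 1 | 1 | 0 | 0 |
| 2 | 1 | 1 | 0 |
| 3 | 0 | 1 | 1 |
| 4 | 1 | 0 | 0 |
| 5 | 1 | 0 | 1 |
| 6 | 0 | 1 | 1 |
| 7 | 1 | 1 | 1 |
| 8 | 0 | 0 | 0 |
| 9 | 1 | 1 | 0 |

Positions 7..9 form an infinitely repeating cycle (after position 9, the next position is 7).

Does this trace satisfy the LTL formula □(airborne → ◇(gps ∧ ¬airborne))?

Does not hold

airborne → ◇(gps ∧ ¬airborne) must hold at every position from 0 onward. It fails at position 7, so □(airborne → ◇(gps ∧ ¬airborne)) is false.
Positions where airborne holds: 1, 2, 4, 5, 7, 9.
Check ◇(gps ∧ ¬airborne) at each: 1→ok, 2→ok, 4→ok, 5→ok, 7→fails, 9→fails.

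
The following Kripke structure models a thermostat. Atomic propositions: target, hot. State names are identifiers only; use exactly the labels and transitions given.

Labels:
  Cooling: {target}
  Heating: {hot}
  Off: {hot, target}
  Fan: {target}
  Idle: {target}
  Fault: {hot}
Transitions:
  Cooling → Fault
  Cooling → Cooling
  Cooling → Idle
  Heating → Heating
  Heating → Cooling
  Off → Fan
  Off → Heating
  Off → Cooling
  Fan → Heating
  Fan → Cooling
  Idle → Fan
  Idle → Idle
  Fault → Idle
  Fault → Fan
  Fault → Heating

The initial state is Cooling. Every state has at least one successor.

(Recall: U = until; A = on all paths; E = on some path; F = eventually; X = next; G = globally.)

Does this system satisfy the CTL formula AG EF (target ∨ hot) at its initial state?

States satisfying EF (target ∨ hot): {Cooling, Heating, Off, Fan, Idle, Fault}.
States satisfying AG EF (target ∨ hot): {Cooling, Heating, Off, Fan, Idle, Fault}.
Every state reachable from Cooling satisfies EF (target ∨ hot).
Cooling ∈ Sat(AG EF (target ∨ hot)).

Yes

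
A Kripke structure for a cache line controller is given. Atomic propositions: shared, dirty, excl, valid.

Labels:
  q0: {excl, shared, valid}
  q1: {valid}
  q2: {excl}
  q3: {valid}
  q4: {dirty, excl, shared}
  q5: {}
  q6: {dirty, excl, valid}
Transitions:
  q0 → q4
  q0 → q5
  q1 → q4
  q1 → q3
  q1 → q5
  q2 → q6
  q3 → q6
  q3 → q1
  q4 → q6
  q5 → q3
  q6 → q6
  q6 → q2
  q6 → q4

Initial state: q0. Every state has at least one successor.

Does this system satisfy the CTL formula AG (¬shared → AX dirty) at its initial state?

Violated

States satisfying ¬shared → AX dirty: {q0, q2, q4}.
States satisfying AG (¬shared → AX dirty): ∅.
q1 is reachable from q0 and violates ¬shared → AX dirty, so AG fails at q0.
q0 ∉ Sat(AG (¬shared → AX dirty)).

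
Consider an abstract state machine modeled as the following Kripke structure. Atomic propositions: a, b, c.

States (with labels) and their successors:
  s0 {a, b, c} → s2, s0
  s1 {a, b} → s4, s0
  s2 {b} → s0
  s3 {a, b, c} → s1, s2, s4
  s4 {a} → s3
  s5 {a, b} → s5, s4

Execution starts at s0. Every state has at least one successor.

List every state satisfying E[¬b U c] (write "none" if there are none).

{s0, s3, s4}

States satisfying ¬b: {s4}.
States satisfying c: {s0, s3}.
States satisfying E[¬b U c]: {s0, s3, s4}.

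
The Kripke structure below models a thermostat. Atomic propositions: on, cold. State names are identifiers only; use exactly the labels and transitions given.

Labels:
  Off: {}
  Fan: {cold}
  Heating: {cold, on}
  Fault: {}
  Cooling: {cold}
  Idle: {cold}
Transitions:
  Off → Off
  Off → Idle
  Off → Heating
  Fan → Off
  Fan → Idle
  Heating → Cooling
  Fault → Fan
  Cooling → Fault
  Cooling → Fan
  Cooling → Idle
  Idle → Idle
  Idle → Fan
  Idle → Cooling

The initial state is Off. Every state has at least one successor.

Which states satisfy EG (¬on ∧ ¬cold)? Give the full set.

{Off}

States satisfying ¬on ∧ ¬cold: {Off, Fault}.
States satisfying EG (¬on ∧ ¬cold): {Off}.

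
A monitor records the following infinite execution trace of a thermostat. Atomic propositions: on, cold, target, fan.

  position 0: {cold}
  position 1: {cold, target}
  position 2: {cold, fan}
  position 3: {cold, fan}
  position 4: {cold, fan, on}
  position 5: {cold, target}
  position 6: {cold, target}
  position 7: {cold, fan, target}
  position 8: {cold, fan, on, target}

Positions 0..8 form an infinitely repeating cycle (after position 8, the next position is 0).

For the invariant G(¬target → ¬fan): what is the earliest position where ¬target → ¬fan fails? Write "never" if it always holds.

2

Check ¬target → ¬fan at each position in order: 0 ✓, 1 ✓.
At position 2 the labels are {cold, fan}, so ¬target → ¬fan is false there. This is the first violation.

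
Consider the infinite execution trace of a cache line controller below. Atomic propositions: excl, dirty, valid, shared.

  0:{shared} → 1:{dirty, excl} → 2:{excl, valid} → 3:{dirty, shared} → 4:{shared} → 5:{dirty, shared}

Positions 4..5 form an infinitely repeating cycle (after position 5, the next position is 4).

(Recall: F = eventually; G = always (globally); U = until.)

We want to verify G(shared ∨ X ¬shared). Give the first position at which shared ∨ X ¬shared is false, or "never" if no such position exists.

Check shared ∨ X ¬shared at each position in order: 0 ✓, 1 ✓.
At position 2 the labels are {excl, valid} and the next position 3 has {dirty, shared}, so shared ∨ X ¬shared is false there. This is the first violation.

2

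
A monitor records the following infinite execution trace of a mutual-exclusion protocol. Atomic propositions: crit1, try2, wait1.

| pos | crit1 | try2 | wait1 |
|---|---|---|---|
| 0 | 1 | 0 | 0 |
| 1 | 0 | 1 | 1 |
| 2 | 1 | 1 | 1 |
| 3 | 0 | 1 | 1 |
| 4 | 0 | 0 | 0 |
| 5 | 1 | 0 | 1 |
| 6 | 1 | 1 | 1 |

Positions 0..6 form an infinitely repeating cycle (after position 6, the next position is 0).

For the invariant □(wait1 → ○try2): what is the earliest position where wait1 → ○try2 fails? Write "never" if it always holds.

Check wait1 → ○try2 at each position in order: 0 ✓, 1 ✓, 2 ✓.
At position 3 the labels are {try2, wait1} and the next position 4 has {}, so wait1 → ○try2 is false there. This is the first violation.

3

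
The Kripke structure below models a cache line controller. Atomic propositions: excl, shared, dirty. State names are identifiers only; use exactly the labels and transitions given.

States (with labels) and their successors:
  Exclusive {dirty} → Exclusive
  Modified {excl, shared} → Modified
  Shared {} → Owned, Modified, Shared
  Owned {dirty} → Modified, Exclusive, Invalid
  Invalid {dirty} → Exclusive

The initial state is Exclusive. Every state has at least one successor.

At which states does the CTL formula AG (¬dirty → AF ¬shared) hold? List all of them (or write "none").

States satisfying ¬dirty → AF ¬shared: {Exclusive, Shared, Owned, Invalid}.
States satisfying AG (¬dirty → AF ¬shared): {Exclusive, Invalid}.

{Exclusive, Invalid}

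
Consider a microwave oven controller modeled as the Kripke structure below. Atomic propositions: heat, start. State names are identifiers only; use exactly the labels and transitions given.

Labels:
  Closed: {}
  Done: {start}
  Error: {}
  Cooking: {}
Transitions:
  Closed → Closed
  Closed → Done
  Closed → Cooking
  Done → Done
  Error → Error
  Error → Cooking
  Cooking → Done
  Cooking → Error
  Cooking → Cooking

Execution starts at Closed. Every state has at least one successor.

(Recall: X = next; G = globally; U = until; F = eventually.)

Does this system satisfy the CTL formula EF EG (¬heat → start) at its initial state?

Holds

States satisfying EG (¬heat → start): {Done}.
States satisfying EF EG (¬heat → start): {Closed, Done, Error, Cooking}.
Some path from Closed reaches a state where EG (¬heat → start) holds.
Closed ∈ Sat(EF EG (¬heat → start)).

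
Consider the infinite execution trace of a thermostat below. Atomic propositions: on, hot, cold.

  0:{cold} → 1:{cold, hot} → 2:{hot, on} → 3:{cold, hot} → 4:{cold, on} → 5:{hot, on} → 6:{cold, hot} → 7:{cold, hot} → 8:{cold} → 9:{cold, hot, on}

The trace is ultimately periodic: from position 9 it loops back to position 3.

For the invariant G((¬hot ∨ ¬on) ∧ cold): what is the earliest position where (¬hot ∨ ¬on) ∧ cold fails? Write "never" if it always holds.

Check (¬hot ∨ ¬on) ∧ cold at each position in order: 0 ✓, 1 ✓.
At position 2 the labels are {hot, on}, so (¬hot ∨ ¬on) ∧ cold is false there. This is the first violation.

2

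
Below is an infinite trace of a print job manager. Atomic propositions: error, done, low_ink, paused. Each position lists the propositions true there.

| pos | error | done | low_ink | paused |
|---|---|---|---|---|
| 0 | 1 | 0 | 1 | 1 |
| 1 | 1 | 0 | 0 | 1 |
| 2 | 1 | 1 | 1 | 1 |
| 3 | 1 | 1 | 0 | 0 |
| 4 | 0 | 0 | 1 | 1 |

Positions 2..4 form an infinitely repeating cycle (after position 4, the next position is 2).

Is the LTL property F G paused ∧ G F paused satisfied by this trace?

G paused is false at every position 0..4, so it never becomes true and F G paused fails.
F paused holds at every position 0..4, and those are all positions ever visited, so G F paused holds.
At position 0: F G paused is false; G F paused is true; so F G paused ∧ G F paused is false.

Violated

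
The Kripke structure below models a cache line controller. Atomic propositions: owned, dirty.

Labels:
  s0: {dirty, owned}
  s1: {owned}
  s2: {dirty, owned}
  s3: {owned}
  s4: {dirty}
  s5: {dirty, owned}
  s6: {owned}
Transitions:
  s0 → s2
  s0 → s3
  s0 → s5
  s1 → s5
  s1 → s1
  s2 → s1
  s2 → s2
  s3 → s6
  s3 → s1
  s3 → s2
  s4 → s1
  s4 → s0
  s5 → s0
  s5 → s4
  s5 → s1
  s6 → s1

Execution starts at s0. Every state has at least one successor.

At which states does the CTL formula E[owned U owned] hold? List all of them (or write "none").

{s0, s1, s2, s3, s5, s6}

States satisfying owned: {s0, s1, s2, s3, s5, s6}.
States satisfying E[owned U owned]: {s0, s1, s2, s3, s5, s6}.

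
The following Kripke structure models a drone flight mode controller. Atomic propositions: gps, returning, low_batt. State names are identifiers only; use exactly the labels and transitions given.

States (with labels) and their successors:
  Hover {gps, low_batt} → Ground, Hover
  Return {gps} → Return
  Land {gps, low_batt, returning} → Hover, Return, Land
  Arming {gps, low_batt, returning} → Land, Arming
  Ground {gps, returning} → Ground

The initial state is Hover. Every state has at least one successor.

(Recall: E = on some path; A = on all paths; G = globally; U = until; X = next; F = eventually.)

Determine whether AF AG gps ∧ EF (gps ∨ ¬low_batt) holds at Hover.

Satisfied

States satisfying AG gps: {Hover, Return, Land, Arming, Ground}.
States satisfying AF AG gps: {Hover, Return, Land, Arming, Ground}.
States satisfying gps ∨ ¬low_batt: {Hover, Return, Land, Arming, Ground}.
States satisfying EF (gps ∨ ¬low_batt): {Hover, Return, Land, Arming, Ground}.
States satisfying AF AG gps ∧ EF (gps ∨ ¬low_batt): {Hover, Return, Land, Arming, Ground}.
Hover ∈ Sat(AF AG gps ∧ EF (gps ∨ ¬low_batt)).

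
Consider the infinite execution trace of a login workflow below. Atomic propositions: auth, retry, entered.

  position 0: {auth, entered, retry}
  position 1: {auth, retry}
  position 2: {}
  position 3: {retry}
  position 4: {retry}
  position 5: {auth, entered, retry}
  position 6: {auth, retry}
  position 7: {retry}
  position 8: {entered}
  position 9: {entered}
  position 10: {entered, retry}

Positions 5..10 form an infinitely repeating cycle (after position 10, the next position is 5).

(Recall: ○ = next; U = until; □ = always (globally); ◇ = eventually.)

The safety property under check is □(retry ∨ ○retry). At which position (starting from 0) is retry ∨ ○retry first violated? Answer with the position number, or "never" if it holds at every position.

8

Check retry ∨ ○retry at each position in order: 0 ✓, 1 ✓, 2 ✓, 3 ✓, 4 ✓, 5 ✓, 6 ✓, 7 ✓.
At position 8 the labels are {entered} and the next position 9 has {entered}, so retry ∨ ○retry is false there. This is the first violation.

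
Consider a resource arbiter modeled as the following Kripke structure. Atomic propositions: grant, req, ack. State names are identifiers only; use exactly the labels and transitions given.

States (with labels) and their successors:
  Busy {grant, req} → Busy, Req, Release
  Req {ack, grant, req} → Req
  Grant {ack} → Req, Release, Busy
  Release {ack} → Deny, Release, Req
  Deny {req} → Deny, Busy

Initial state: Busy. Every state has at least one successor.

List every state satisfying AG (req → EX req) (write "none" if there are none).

{Busy, Req, Grant, Release, Deny}

States satisfying req → EX req: {Busy, Req, Grant, Release, Deny}.
States satisfying AG (req → EX req): {Busy, Req, Grant, Release, Deny}.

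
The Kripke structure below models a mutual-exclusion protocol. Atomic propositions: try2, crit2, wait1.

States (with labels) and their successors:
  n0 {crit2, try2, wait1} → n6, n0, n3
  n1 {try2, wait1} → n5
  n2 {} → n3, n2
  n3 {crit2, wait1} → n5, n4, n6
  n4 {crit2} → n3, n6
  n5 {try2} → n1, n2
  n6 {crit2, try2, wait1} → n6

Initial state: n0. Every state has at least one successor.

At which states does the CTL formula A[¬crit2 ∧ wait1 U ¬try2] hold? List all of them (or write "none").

States satisfying ¬crit2 ∧ wait1: {n1}.
States satisfying ¬try2: {n2, n3, n4}.
States satisfying A[¬crit2 ∧ wait1 U ¬try2]: {n2, n3, n4}.

{n2, n3, n4}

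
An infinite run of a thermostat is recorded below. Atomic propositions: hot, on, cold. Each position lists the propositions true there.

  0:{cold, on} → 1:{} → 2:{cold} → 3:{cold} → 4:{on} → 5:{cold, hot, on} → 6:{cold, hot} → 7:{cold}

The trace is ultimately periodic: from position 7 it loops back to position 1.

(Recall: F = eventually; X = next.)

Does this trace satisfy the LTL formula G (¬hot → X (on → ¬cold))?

No

¬hot → X (on → ¬cold) must hold at every position from 0 onward. It fails at position 4, so G (¬hot → X (on → ¬cold)) is false.
Positions where ¬hot holds: 0, 1, 2, 3, 4, 7.
Check X (on → ¬cold) at each: 0→ok, 1→ok, 2→ok, 3→ok, 4→fails, 7→ok.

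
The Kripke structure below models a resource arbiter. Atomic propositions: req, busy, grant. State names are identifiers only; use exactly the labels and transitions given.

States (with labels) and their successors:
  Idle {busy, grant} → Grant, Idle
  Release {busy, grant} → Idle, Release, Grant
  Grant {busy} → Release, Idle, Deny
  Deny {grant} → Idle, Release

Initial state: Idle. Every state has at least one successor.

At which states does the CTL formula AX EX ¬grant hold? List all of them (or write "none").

States satisfying EX ¬grant: {Idle, Release}.
States satisfying AX EX ¬grant: {Deny}.

{Deny}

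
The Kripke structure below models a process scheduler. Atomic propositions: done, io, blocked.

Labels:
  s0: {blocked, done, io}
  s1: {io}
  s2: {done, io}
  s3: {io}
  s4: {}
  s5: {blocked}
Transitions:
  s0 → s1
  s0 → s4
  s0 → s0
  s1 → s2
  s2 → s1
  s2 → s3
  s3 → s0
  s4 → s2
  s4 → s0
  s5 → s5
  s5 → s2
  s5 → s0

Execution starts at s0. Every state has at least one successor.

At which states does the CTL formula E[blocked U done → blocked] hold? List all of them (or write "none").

{s0, s1, s3, s4, s5}

States satisfying blocked: {s0, s5}.
States satisfying done → blocked: {s0, s1, s3, s4, s5}.
States satisfying E[blocked U done → blocked]: {s0, s1, s3, s4, s5}.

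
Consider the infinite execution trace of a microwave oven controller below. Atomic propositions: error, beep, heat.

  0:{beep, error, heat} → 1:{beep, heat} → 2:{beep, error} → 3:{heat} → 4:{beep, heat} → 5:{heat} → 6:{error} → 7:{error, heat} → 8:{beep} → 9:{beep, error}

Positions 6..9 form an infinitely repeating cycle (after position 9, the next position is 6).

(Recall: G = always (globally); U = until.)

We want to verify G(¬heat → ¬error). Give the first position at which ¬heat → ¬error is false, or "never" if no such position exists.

Check ¬heat → ¬error at each position in order: 0 ✓, 1 ✓.
At position 2 the labels are {beep, error}, so ¬heat → ¬error is false there. This is the first violation.

2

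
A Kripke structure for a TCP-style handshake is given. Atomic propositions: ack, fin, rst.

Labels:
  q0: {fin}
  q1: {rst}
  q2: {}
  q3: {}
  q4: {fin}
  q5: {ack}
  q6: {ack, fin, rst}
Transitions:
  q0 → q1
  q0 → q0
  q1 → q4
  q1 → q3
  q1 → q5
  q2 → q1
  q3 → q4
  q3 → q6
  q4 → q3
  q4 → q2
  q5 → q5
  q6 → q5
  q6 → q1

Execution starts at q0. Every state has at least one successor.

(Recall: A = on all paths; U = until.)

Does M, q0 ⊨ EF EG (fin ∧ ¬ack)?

States satisfying EG (fin ∧ ¬ack): {q0}.
States satisfying EF EG (fin ∧ ¬ack): {q0}.
Some path from q0 reaches a state where EG (fin ∧ ¬ack) holds.
q0 ∈ Sat(EF EG (fin ∧ ¬ack)).

Yes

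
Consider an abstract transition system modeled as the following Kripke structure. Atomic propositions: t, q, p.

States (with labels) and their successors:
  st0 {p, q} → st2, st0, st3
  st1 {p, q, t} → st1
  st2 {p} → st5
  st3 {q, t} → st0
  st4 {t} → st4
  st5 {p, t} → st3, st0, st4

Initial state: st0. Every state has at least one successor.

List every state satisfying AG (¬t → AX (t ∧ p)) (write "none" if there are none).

{st1, st4}

States satisfying ¬t → AX (t ∧ p): {st1, st2, st3, st4, st5}.
States satisfying AG (¬t → AX (t ∧ p)): {st1, st4}.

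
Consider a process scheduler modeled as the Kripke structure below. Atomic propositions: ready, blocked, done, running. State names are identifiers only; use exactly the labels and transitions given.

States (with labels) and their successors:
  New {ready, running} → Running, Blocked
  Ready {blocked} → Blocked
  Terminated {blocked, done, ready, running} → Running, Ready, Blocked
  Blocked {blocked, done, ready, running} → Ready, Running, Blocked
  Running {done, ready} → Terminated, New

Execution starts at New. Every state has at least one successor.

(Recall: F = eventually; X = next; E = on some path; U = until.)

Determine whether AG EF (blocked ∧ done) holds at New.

States satisfying EF (blocked ∧ done): {New, Ready, Terminated, Blocked, Running}.
States satisfying AG EF (blocked ∧ done): {New, Ready, Terminated, Blocked, Running}.
Every state reachable from New satisfies EF (blocked ∧ done).
New ∈ Sat(AG EF (blocked ∧ done)).

Satisfied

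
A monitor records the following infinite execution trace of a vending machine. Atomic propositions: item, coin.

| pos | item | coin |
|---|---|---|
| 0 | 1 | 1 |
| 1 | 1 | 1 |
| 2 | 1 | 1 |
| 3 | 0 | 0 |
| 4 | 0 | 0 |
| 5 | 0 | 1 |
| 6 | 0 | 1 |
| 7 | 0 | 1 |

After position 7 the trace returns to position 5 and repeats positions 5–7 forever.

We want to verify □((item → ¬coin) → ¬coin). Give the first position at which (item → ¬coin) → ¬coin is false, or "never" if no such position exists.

Check (item → ¬coin) → ¬coin at each position in order: 0 ✓, 1 ✓, 2 ✓, 3 ✓, 4 ✓.
At position 5 the labels are {coin}, so (item → ¬coin) → ¬coin is false there. This is the first violation.

5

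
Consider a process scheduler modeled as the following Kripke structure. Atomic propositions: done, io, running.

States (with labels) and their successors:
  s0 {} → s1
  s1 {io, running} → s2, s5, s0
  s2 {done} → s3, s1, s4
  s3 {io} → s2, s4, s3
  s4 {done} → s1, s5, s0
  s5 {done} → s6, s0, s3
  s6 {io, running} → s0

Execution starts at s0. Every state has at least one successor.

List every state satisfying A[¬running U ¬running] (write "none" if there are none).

{s0, s2, s3, s4, s5}

States satisfying ¬running: {s0, s2, s3, s4, s5}.
States satisfying A[¬running U ¬running]: {s0, s2, s3, s4, s5}.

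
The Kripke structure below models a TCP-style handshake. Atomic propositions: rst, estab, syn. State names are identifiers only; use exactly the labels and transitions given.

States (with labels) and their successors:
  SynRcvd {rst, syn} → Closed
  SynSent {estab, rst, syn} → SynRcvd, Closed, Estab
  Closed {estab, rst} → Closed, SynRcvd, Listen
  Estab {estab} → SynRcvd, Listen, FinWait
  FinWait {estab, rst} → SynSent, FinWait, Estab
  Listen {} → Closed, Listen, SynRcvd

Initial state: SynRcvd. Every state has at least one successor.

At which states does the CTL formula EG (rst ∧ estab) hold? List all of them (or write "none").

States satisfying rst ∧ estab: {SynSent, Closed, FinWait}.
States satisfying EG (rst ∧ estab): {SynSent, Closed, FinWait}.

{SynSent, Closed, FinWait}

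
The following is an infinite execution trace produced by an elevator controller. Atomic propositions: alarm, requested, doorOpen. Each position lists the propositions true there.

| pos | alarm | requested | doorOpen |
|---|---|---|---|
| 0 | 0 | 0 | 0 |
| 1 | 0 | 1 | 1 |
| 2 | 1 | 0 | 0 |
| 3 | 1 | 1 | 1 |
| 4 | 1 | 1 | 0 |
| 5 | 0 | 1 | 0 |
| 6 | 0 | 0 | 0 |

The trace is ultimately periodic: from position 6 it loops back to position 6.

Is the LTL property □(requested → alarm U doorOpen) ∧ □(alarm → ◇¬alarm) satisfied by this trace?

requested → alarm U doorOpen must hold at every position from 0 onward. It fails at position 4, so □(requested → alarm U doorOpen) is false.
Positions where requested holds: 1, 3, 4, 5.
Check alarm U doorOpen at each: 1→ok, 3→ok, 4→fails, 5→fails.
alarm → ◇¬alarm holds at every position 0..6, and those are all positions ever visited, so □(alarm → ◇¬alarm) holds.
Positions where alarm holds: 2, 3, 4.
Check ◇¬alarm at each: 2→ok, 3→ok, 4→ok.
At position 0: □(requested → alarm U doorOpen) is false; □(alarm → ◇¬alarm) is true; so □(requested → alarm U doorOpen) ∧ □(alarm → ◇¬alarm) is false.

No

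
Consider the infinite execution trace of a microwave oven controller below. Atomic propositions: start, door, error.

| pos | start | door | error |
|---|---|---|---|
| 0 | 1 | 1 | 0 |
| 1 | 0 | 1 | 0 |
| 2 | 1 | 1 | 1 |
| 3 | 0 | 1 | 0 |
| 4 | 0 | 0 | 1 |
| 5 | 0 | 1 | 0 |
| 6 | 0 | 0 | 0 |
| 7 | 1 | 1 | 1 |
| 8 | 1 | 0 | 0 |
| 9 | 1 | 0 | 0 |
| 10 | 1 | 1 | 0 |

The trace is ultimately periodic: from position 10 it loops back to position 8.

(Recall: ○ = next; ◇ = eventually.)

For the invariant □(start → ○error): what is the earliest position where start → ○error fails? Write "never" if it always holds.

At position 0 the labels are {door, start} and the next position 1 has {door}, so start → ○error is false there. This is the first violation.

0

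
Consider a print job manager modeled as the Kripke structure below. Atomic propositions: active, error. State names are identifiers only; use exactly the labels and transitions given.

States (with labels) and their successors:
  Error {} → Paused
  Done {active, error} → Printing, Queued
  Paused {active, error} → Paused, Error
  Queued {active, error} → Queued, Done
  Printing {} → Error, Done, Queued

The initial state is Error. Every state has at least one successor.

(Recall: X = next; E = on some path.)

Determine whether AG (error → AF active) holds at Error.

States satisfying error → AF active: {Error, Done, Paused, Queued, Printing}.
States satisfying AG (error → AF active): {Error, Done, Paused, Queued, Printing}.
Every state reachable from Error satisfies error → AF active.
Error ∈ Sat(AG (error → AF active)).

Holds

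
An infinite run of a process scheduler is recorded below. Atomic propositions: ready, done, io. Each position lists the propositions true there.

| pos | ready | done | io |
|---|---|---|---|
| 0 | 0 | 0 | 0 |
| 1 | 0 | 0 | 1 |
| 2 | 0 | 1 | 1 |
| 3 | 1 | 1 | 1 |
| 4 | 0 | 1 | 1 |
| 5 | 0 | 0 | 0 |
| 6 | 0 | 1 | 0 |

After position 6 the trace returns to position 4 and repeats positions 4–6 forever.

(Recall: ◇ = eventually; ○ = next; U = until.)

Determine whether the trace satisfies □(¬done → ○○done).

Yes

¬done → ○○done holds at every position 0..6, and those are all positions ever visited, so □(¬done → ○○done) holds.
Positions where ¬done holds: 0, 1, 5.
Check ○○done at each: 0→ok, 1→ok, 5→ok.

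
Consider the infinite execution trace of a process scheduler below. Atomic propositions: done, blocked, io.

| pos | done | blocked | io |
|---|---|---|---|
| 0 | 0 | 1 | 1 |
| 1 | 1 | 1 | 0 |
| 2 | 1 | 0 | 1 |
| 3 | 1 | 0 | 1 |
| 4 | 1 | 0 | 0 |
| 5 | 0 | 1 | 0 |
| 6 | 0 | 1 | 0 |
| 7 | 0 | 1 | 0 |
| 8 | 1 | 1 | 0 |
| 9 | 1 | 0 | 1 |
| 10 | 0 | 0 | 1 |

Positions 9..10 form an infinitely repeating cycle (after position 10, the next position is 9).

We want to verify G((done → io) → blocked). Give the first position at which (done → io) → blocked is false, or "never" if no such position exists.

2

Check (done → io) → blocked at each position in order: 0 ✓, 1 ✓.
At position 2 the labels are {done, io}, so (done → io) → blocked is false there. This is the first violation.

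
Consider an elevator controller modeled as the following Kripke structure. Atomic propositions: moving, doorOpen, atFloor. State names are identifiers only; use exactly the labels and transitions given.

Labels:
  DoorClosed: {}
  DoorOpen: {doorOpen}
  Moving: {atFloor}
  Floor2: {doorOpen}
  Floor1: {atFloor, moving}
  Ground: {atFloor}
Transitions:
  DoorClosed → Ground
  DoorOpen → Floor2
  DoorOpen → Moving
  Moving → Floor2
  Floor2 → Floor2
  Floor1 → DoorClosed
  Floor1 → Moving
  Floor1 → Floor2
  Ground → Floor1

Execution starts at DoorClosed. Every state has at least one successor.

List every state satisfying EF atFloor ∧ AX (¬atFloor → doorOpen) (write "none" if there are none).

{DoorClosed, DoorOpen, Moving, Ground}

States satisfying atFloor: {Moving, Floor1, Ground}.
States satisfying EF atFloor: {DoorClosed, DoorOpen, Moving, Floor1, Ground}.
States satisfying ¬atFloor → doorOpen: {DoorOpen, Moving, Floor2, Floor1, Ground}.
States satisfying AX (¬atFloor → doorOpen): {DoorClosed, DoorOpen, Moving, Floor2, Ground}.
States satisfying EF atFloor ∧ AX (¬atFloor → doorOpen): {DoorClosed, DoorOpen, Moving, Ground}.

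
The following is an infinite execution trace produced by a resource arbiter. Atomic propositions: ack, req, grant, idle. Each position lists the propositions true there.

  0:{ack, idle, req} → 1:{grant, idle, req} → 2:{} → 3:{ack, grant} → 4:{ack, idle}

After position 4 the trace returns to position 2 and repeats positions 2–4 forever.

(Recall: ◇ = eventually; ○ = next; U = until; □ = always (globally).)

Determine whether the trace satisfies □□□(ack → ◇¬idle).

Yes

□□(ack → ◇¬idle) holds at every position 0..4, and those are all positions ever visited, so □□□(ack → ◇¬idle) holds.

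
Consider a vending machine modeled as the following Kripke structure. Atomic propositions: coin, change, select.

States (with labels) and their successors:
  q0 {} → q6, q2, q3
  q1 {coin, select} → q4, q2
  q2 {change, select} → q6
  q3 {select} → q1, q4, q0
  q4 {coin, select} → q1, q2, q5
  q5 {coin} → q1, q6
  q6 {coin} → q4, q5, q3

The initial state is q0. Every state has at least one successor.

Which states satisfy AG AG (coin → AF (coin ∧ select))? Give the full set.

States satisfying AG (coin → AF (coin ∧ select)): ∅.
States satisfying AG AG (coin → AF (coin ∧ select)): ∅.

none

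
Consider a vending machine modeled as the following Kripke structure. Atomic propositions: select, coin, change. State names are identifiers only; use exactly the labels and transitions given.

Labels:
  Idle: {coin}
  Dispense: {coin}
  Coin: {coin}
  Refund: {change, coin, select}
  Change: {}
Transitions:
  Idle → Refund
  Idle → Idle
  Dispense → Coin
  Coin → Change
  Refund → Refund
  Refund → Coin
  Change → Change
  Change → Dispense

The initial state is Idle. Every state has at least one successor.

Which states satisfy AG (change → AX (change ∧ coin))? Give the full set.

{Dispense, Coin, Change}

States satisfying change → AX (change ∧ coin): {Idle, Dispense, Coin, Change}.
States satisfying AG (change → AX (change ∧ coin)): {Dispense, Coin, Change}.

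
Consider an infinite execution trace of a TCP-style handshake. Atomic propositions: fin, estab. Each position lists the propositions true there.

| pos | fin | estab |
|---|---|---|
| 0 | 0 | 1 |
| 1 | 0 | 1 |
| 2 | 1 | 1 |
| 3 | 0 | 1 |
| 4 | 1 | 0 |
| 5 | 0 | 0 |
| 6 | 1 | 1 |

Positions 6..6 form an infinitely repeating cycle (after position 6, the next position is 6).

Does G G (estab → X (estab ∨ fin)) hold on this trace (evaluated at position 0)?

G (estab → X (estab ∨ fin)) holds at every position 0..6, and those are all positions ever visited, so G G (estab → X (estab ∨ fin)) holds.

Yes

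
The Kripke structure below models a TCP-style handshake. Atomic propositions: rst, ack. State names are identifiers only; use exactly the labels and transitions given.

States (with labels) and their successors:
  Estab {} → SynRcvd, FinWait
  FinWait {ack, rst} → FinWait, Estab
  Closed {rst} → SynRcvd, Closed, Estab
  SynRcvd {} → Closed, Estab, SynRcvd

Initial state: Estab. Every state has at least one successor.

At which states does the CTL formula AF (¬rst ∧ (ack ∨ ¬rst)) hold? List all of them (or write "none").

{Estab, SynRcvd}

States satisfying ¬rst ∧ (ack ∨ ¬rst): {Estab, SynRcvd}.
States satisfying AF (¬rst ∧ (ack ∨ ¬rst)): {Estab, SynRcvd}.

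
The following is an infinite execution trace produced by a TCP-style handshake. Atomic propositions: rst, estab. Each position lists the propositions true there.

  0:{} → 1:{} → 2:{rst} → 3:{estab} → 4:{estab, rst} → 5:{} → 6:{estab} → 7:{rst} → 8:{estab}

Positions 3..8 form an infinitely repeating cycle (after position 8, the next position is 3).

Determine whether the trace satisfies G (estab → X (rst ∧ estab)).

Violated

estab → X (rst ∧ estab) must hold at every position from 0 onward. It fails at position 4, so G (estab → X (rst ∧ estab)) is false.
Positions where estab holds: 3, 4, 6, 8.
Check X (rst ∧ estab) at each: 3→ok, 4→fails, 6→fails, 8→fails.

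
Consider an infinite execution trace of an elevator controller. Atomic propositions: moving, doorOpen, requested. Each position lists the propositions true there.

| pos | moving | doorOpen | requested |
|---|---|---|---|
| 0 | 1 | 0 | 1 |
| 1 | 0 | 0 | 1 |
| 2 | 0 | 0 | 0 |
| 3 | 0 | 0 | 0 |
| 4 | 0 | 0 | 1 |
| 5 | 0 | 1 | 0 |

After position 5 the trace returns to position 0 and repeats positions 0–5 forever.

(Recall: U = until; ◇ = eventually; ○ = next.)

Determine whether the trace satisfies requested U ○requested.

Walking from position 0: ○requested first holds at position 0, and requested holds at every earlier position along the way, so requested U ○requested holds.

Holds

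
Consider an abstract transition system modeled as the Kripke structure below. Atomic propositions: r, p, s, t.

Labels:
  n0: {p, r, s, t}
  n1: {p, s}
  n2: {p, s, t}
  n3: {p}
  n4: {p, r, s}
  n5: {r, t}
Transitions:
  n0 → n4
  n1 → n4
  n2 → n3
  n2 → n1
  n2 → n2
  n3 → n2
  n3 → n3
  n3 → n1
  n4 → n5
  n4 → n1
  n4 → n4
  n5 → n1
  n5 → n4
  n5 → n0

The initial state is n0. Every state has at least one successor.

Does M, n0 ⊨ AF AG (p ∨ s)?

Does not hold

States satisfying AG (p ∨ s): ∅.
States satisfying AF AG (p ∨ s): ∅.
There is a path from n0 along which AG (p ∨ s) never holds.
n0 ∉ Sat(AF AG (p ∨ s)).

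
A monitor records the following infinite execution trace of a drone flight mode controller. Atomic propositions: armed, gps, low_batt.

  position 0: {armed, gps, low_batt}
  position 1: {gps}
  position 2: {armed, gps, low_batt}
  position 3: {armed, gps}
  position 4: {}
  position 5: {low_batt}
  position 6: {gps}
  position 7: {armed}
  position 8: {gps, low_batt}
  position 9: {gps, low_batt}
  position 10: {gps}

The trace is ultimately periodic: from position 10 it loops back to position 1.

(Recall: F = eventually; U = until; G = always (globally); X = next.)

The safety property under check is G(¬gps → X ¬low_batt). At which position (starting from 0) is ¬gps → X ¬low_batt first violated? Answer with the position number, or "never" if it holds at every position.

4

Check ¬gps → X ¬low_batt at each position in order: 0 ✓, 1 ✓, 2 ✓, 3 ✓.
At position 4 the labels are {} and the next position 5 has {low_batt}, so ¬gps → X ¬low_batt is false there. This is the first violation.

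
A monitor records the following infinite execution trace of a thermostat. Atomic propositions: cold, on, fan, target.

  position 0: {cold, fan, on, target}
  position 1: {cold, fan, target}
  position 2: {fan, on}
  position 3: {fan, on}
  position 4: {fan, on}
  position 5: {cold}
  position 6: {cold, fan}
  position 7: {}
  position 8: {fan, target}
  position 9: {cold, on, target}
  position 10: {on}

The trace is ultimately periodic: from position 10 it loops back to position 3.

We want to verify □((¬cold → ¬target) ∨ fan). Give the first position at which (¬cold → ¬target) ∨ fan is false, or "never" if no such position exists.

never

(¬cold → ¬target) ∨ fan holds at every position 0..10, and those are all the positions the trace ever visits, so the invariant □((¬cold → ¬target) ∨ fan) is never violated.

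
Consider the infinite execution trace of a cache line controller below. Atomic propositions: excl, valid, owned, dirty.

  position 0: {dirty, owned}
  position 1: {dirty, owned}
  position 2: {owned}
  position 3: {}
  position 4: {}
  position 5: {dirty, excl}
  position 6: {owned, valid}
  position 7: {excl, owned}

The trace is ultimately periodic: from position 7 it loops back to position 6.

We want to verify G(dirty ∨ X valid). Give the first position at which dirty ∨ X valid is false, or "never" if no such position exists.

Check dirty ∨ X valid at each position in order: 0 ✓, 1 ✓.
At position 2 the labels are {owned} and the next position 3 has {}, so dirty ∨ X valid is false there. This is the first violation.

2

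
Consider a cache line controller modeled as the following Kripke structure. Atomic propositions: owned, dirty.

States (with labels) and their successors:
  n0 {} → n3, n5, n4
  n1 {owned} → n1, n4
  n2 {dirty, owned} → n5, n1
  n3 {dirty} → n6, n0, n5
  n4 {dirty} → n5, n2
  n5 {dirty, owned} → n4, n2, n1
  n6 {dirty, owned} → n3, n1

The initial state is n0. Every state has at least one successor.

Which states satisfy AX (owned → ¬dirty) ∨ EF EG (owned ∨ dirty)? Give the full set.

{n0, n1, n2, n3, n4, n5, n6}

States satisfying owned → ¬dirty: {n0, n1, n3, n4}.
States satisfying AX (owned → ¬dirty): {n1, n6}.
States satisfying EG (owned ∨ dirty): {n1, n2, n3, n4, n5, n6}.
States satisfying EF EG (owned ∨ dirty): {n0, n1, n2, n3, n4, n5, n6}.
States satisfying AX (owned → ¬dirty) ∨ EF EG (owned ∨ dirty): {n0, n1, n2, n3, n4, n5, n6}.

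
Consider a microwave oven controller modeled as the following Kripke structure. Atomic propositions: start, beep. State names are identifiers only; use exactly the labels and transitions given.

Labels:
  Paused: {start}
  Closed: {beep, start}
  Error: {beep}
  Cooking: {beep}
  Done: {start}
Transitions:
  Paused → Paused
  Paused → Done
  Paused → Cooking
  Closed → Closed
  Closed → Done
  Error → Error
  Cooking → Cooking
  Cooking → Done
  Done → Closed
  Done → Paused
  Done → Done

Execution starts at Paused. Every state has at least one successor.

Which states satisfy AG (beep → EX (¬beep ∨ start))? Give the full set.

{Paused, Closed, Cooking, Done}

States satisfying beep → EX (¬beep ∨ start): {Paused, Closed, Cooking, Done}.
States satisfying AG (beep → EX (¬beep ∨ start)): {Paused, Closed, Cooking, Done}.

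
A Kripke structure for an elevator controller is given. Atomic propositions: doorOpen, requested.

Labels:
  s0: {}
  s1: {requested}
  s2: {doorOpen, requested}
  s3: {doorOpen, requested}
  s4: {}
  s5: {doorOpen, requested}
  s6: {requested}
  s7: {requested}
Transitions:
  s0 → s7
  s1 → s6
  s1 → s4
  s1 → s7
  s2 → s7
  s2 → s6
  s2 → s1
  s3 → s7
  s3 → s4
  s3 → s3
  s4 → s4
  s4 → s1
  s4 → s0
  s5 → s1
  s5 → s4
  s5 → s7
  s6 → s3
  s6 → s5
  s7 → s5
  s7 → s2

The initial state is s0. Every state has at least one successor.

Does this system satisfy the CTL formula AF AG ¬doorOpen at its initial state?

No

States satisfying AG ¬doorOpen: ∅.
States satisfying AF AG ¬doorOpen: ∅.
There is a path from s0 along which AG ¬doorOpen never holds.
s0 ∉ Sat(AF AG ¬doorOpen).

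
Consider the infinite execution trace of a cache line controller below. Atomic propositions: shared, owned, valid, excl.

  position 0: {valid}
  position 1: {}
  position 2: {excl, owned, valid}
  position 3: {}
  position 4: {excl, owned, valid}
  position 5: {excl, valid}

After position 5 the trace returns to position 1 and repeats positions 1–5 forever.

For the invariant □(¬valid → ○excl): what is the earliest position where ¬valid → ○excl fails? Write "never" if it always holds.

never

¬valid → ○excl holds at every position 0..5, and those are all the positions the trace ever visits, so the invariant □(¬valid → ○excl) is never violated.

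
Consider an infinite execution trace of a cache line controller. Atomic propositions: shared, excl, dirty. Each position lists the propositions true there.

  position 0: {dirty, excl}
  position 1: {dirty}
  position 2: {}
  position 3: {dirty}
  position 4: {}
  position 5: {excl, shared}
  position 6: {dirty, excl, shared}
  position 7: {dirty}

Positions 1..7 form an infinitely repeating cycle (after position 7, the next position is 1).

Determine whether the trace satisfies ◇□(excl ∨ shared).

□(excl ∨ shared) is false at every position 0..7, so it never becomes true and ◇□(excl ∨ shared) fails.

Does not hold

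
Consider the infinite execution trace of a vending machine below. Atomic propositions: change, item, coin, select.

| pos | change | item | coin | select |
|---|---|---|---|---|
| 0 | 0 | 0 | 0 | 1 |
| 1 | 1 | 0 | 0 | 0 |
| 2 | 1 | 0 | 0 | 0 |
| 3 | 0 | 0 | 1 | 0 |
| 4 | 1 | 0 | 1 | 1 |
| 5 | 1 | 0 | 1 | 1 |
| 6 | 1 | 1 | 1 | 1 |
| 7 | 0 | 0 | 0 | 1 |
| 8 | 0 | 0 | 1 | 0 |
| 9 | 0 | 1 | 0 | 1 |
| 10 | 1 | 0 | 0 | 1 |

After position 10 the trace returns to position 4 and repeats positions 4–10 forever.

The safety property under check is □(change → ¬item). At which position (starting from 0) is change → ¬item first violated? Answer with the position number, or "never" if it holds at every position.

6

Check change → ¬item at each position in order: 0 ✓, 1 ✓, 2 ✓, 3 ✓, 4 ✓, 5 ✓.
At position 6 the labels are {change, coin, item, select}, so change → ¬item is false there. This is the first violation.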